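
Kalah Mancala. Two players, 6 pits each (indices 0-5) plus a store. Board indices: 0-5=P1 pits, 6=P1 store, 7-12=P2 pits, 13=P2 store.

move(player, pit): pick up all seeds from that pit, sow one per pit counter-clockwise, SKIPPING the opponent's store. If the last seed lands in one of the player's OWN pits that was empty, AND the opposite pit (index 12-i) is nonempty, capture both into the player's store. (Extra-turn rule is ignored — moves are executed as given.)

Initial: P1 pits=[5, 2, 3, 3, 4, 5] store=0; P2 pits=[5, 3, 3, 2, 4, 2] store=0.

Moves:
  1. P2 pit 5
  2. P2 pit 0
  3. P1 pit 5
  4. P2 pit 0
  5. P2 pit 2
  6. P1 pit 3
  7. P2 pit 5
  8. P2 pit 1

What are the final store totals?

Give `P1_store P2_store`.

Move 1: P2 pit5 -> P1=[6,2,3,3,4,5](0) P2=[5,3,3,2,4,0](1)
Move 2: P2 pit0 -> P1=[0,2,3,3,4,5](0) P2=[0,4,4,3,5,0](8)
Move 3: P1 pit5 -> P1=[0,2,3,3,4,0](1) P2=[1,5,5,4,5,0](8)
Move 4: P2 pit0 -> P1=[0,2,3,3,4,0](1) P2=[0,6,5,4,5,0](8)
Move 5: P2 pit2 -> P1=[1,2,3,3,4,0](1) P2=[0,6,0,5,6,1](9)
Move 6: P1 pit3 -> P1=[1,2,3,0,5,1](2) P2=[0,6,0,5,6,1](9)
Move 7: P2 pit5 -> P1=[1,2,3,0,5,1](2) P2=[0,6,0,5,6,0](10)
Move 8: P2 pit1 -> P1=[2,2,3,0,5,1](2) P2=[0,0,1,6,7,1](11)

Answer: 2 11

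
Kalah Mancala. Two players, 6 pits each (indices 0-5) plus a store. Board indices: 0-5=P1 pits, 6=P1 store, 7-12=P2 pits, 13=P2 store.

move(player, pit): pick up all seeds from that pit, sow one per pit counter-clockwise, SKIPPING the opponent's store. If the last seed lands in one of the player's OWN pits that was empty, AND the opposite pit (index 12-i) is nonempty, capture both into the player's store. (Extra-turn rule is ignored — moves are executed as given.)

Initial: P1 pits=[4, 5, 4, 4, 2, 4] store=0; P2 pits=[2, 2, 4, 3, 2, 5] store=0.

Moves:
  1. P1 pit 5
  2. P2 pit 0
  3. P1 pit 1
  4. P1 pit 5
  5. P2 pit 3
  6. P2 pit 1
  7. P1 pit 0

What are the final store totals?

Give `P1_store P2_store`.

Answer: 3 1

Derivation:
Move 1: P1 pit5 -> P1=[4,5,4,4,2,0](1) P2=[3,3,5,3,2,5](0)
Move 2: P2 pit0 -> P1=[4,5,4,4,2,0](1) P2=[0,4,6,4,2,5](0)
Move 3: P1 pit1 -> P1=[4,0,5,5,3,1](2) P2=[0,4,6,4,2,5](0)
Move 4: P1 pit5 -> P1=[4,0,5,5,3,0](3) P2=[0,4,6,4,2,5](0)
Move 5: P2 pit3 -> P1=[5,0,5,5,3,0](3) P2=[0,4,6,0,3,6](1)
Move 6: P2 pit1 -> P1=[5,0,5,5,3,0](3) P2=[0,0,7,1,4,7](1)
Move 7: P1 pit0 -> P1=[0,1,6,6,4,1](3) P2=[0,0,7,1,4,7](1)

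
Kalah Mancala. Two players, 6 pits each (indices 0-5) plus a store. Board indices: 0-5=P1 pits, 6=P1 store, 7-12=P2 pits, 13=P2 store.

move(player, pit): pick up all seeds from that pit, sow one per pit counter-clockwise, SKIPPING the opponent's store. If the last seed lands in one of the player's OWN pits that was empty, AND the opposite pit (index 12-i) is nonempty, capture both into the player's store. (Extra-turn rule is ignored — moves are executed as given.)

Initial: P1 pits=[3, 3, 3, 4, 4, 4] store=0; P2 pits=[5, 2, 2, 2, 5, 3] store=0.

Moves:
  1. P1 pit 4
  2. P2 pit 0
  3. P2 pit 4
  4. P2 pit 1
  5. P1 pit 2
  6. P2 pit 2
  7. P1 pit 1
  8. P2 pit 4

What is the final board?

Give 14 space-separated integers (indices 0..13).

Move 1: P1 pit4 -> P1=[3,3,3,4,0,5](1) P2=[6,3,2,2,5,3](0)
Move 2: P2 pit0 -> P1=[3,3,3,4,0,5](1) P2=[0,4,3,3,6,4](1)
Move 3: P2 pit4 -> P1=[4,4,4,5,0,5](1) P2=[0,4,3,3,0,5](2)
Move 4: P2 pit1 -> P1=[4,4,4,5,0,5](1) P2=[0,0,4,4,1,6](2)
Move 5: P1 pit2 -> P1=[4,4,0,6,1,6](2) P2=[0,0,4,4,1,6](2)
Move 6: P2 pit2 -> P1=[4,4,0,6,1,6](2) P2=[0,0,0,5,2,7](3)
Move 7: P1 pit1 -> P1=[4,0,1,7,2,7](2) P2=[0,0,0,5,2,7](3)
Move 8: P2 pit4 -> P1=[4,0,1,7,2,7](2) P2=[0,0,0,5,0,8](4)

Answer: 4 0 1 7 2 7 2 0 0 0 5 0 8 4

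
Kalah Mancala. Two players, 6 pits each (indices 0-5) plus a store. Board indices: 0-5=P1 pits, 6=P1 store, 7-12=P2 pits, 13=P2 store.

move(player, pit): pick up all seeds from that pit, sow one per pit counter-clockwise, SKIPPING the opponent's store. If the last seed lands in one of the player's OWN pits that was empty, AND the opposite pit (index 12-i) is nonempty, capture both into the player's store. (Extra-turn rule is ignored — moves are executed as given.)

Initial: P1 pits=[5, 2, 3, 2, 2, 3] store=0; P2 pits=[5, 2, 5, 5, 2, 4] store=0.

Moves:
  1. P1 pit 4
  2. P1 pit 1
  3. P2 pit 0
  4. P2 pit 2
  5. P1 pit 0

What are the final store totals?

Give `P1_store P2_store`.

Answer: 2 1

Derivation:
Move 1: P1 pit4 -> P1=[5,2,3,2,0,4](1) P2=[5,2,5,5,2,4](0)
Move 2: P1 pit1 -> P1=[5,0,4,3,0,4](1) P2=[5,2,5,5,2,4](0)
Move 3: P2 pit0 -> P1=[5,0,4,3,0,4](1) P2=[0,3,6,6,3,5](0)
Move 4: P2 pit2 -> P1=[6,1,4,3,0,4](1) P2=[0,3,0,7,4,6](1)
Move 5: P1 pit0 -> P1=[0,2,5,4,1,5](2) P2=[0,3,0,7,4,6](1)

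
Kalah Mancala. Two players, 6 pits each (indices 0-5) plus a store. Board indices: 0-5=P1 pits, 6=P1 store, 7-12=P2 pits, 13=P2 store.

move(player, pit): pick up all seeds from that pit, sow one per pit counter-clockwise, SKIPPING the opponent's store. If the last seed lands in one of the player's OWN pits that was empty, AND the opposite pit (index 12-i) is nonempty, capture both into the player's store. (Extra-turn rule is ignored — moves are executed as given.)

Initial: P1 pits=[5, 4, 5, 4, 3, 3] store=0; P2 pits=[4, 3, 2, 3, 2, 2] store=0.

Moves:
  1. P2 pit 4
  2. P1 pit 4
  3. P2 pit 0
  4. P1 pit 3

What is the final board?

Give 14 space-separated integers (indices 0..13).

Answer: 5 4 5 0 1 5 2 1 4 3 4 1 4 1

Derivation:
Move 1: P2 pit4 -> P1=[5,4,5,4,3,3](0) P2=[4,3,2,3,0,3](1)
Move 2: P1 pit4 -> P1=[5,4,5,4,0,4](1) P2=[5,3,2,3,0,3](1)
Move 3: P2 pit0 -> P1=[5,4,5,4,0,4](1) P2=[0,4,3,4,1,4](1)
Move 4: P1 pit3 -> P1=[5,4,5,0,1,5](2) P2=[1,4,3,4,1,4](1)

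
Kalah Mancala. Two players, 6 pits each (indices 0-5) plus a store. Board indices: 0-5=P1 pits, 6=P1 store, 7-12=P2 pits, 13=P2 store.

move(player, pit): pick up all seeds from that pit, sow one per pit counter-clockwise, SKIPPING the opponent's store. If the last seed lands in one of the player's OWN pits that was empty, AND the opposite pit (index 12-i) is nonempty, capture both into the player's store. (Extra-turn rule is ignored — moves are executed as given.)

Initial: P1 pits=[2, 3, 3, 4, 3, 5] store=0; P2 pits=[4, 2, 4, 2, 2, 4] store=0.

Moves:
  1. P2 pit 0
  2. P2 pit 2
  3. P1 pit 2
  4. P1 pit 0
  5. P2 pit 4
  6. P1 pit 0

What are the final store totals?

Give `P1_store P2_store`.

Answer: 0 2

Derivation:
Move 1: P2 pit0 -> P1=[2,3,3,4,3,5](0) P2=[0,3,5,3,3,4](0)
Move 2: P2 pit2 -> P1=[3,3,3,4,3,5](0) P2=[0,3,0,4,4,5](1)
Move 3: P1 pit2 -> P1=[3,3,0,5,4,6](0) P2=[0,3,0,4,4,5](1)
Move 4: P1 pit0 -> P1=[0,4,1,6,4,6](0) P2=[0,3,0,4,4,5](1)
Move 5: P2 pit4 -> P1=[1,5,1,6,4,6](0) P2=[0,3,0,4,0,6](2)
Move 6: P1 pit0 -> P1=[0,6,1,6,4,6](0) P2=[0,3,0,4,0,6](2)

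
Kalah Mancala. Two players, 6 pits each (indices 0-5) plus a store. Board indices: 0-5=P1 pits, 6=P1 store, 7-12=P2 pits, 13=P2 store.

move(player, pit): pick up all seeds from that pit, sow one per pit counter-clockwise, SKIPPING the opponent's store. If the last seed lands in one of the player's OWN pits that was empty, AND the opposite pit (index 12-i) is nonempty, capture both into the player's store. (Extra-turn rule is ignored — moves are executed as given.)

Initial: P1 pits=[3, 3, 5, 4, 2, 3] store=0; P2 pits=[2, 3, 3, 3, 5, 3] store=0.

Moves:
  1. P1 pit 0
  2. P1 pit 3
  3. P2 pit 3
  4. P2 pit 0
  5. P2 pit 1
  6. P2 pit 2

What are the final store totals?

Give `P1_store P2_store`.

Move 1: P1 pit0 -> P1=[0,4,6,5,2,3](0) P2=[2,3,3,3,5,3](0)
Move 2: P1 pit3 -> P1=[0,4,6,0,3,4](1) P2=[3,4,3,3,5,3](0)
Move 3: P2 pit3 -> P1=[0,4,6,0,3,4](1) P2=[3,4,3,0,6,4](1)
Move 4: P2 pit0 -> P1=[0,4,0,0,3,4](1) P2=[0,5,4,0,6,4](8)
Move 5: P2 pit1 -> P1=[0,4,0,0,3,4](1) P2=[0,0,5,1,7,5](9)
Move 6: P2 pit2 -> P1=[1,4,0,0,3,4](1) P2=[0,0,0,2,8,6](10)

Answer: 1 10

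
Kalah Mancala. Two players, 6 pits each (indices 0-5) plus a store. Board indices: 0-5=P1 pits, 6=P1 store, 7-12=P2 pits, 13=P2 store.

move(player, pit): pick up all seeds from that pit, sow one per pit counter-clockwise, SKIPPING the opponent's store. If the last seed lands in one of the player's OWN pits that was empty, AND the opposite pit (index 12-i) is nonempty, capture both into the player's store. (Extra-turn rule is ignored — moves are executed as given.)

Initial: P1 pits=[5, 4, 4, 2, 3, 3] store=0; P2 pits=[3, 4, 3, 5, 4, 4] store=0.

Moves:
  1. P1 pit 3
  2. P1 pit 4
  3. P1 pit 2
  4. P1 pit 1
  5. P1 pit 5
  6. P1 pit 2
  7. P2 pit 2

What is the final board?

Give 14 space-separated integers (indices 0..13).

Move 1: P1 pit3 -> P1=[5,4,4,0,4,4](0) P2=[3,4,3,5,4,4](0)
Move 2: P1 pit4 -> P1=[5,4,4,0,0,5](1) P2=[4,5,3,5,4,4](0)
Move 3: P1 pit2 -> P1=[5,4,0,1,1,6](2) P2=[4,5,3,5,4,4](0)
Move 4: P1 pit1 -> P1=[5,0,1,2,2,7](2) P2=[4,5,3,5,4,4](0)
Move 5: P1 pit5 -> P1=[5,0,1,2,2,0](3) P2=[5,6,4,6,5,5](0)
Move 6: P1 pit2 -> P1=[5,0,0,3,2,0](3) P2=[5,6,4,6,5,5](0)
Move 7: P2 pit2 -> P1=[5,0,0,3,2,0](3) P2=[5,6,0,7,6,6](1)

Answer: 5 0 0 3 2 0 3 5 6 0 7 6 6 1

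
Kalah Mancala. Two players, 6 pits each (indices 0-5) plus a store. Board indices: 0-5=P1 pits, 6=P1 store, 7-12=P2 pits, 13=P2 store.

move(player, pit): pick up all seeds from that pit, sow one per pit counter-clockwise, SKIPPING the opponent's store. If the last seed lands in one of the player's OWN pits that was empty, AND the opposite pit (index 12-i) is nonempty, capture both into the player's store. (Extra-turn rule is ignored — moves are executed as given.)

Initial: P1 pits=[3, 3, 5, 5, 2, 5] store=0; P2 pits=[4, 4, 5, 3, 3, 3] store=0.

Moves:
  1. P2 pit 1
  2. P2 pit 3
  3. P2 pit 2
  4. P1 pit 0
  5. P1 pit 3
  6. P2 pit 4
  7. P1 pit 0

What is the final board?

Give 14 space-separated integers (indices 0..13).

Move 1: P2 pit1 -> P1=[3,3,5,5,2,5](0) P2=[4,0,6,4,4,4](0)
Move 2: P2 pit3 -> P1=[4,3,5,5,2,5](0) P2=[4,0,6,0,5,5](1)
Move 3: P2 pit2 -> P1=[5,4,5,5,2,5](0) P2=[4,0,0,1,6,6](2)
Move 4: P1 pit0 -> P1=[0,5,6,6,3,6](0) P2=[4,0,0,1,6,6](2)
Move 5: P1 pit3 -> P1=[0,5,6,0,4,7](1) P2=[5,1,1,1,6,6](2)
Move 6: P2 pit4 -> P1=[1,6,7,1,4,7](1) P2=[5,1,1,1,0,7](3)
Move 7: P1 pit0 -> P1=[0,7,7,1,4,7](1) P2=[5,1,1,1,0,7](3)

Answer: 0 7 7 1 4 7 1 5 1 1 1 0 7 3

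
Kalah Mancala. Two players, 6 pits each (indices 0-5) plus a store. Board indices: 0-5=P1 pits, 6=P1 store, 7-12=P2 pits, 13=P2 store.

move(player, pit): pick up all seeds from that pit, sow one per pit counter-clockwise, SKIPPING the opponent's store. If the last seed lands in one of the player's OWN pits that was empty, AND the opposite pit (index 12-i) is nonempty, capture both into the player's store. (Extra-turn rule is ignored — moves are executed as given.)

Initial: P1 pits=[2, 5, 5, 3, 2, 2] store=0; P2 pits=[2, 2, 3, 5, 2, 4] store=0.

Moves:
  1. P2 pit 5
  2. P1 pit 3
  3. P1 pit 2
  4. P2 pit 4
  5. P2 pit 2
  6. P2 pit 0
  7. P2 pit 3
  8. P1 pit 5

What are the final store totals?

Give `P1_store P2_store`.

Answer: 3 3

Derivation:
Move 1: P2 pit5 -> P1=[3,6,6,3,2,2](0) P2=[2,2,3,5,2,0](1)
Move 2: P1 pit3 -> P1=[3,6,6,0,3,3](1) P2=[2,2,3,5,2,0](1)
Move 3: P1 pit2 -> P1=[3,6,0,1,4,4](2) P2=[3,3,3,5,2,0](1)
Move 4: P2 pit4 -> P1=[3,6,0,1,4,4](2) P2=[3,3,3,5,0,1](2)
Move 5: P2 pit2 -> P1=[3,6,0,1,4,4](2) P2=[3,3,0,6,1,2](2)
Move 6: P2 pit0 -> P1=[3,6,0,1,4,4](2) P2=[0,4,1,7,1,2](2)
Move 7: P2 pit3 -> P1=[4,7,1,2,4,4](2) P2=[0,4,1,0,2,3](3)
Move 8: P1 pit5 -> P1=[4,7,1,2,4,0](3) P2=[1,5,2,0,2,3](3)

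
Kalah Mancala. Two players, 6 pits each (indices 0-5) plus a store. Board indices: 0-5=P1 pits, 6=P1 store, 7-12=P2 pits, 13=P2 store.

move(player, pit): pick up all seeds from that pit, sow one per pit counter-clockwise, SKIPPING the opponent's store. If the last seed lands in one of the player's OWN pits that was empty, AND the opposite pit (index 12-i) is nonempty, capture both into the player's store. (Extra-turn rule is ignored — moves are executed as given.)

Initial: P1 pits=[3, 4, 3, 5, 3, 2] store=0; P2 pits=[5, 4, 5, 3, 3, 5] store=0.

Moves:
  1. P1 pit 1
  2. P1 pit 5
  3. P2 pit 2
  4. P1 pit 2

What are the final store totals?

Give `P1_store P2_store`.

Answer: 2 1

Derivation:
Move 1: P1 pit1 -> P1=[3,0,4,6,4,3](0) P2=[5,4,5,3,3,5](0)
Move 2: P1 pit5 -> P1=[3,0,4,6,4,0](1) P2=[6,5,5,3,3,5](0)
Move 3: P2 pit2 -> P1=[4,0,4,6,4,0](1) P2=[6,5,0,4,4,6](1)
Move 4: P1 pit2 -> P1=[4,0,0,7,5,1](2) P2=[6,5,0,4,4,6](1)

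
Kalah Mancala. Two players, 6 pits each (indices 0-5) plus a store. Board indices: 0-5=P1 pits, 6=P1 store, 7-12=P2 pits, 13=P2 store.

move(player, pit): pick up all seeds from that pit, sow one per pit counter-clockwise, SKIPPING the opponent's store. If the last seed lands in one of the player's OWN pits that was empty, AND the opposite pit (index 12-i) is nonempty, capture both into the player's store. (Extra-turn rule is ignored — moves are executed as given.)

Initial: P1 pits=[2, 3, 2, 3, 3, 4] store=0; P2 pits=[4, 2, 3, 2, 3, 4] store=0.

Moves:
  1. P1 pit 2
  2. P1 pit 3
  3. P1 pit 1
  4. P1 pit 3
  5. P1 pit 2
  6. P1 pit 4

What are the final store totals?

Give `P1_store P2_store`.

Answer: 6 0

Derivation:
Move 1: P1 pit2 -> P1=[2,3,0,4,4,4](0) P2=[4,2,3,2,3,4](0)
Move 2: P1 pit3 -> P1=[2,3,0,0,5,5](1) P2=[5,2,3,2,3,4](0)
Move 3: P1 pit1 -> P1=[2,0,1,1,6,5](1) P2=[5,2,3,2,3,4](0)
Move 4: P1 pit3 -> P1=[2,0,1,0,7,5](1) P2=[5,2,3,2,3,4](0)
Move 5: P1 pit2 -> P1=[2,0,0,0,7,5](5) P2=[5,2,0,2,3,4](0)
Move 6: P1 pit4 -> P1=[2,0,0,0,0,6](6) P2=[6,3,1,3,4,4](0)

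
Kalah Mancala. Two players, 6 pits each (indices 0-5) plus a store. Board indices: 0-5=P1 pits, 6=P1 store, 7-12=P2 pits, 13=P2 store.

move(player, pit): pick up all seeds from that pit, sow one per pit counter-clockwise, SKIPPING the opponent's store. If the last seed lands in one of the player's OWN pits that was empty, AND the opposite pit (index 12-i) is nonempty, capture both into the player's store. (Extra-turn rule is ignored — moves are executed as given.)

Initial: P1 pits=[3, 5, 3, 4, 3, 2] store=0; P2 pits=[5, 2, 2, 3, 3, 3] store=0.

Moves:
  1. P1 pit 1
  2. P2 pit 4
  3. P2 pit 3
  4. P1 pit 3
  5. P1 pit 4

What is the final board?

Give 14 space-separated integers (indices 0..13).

Move 1: P1 pit1 -> P1=[3,0,4,5,4,3](1) P2=[5,2,2,3,3,3](0)
Move 2: P2 pit4 -> P1=[4,0,4,5,4,3](1) P2=[5,2,2,3,0,4](1)
Move 3: P2 pit3 -> P1=[4,0,4,5,4,3](1) P2=[5,2,2,0,1,5](2)
Move 4: P1 pit3 -> P1=[4,0,4,0,5,4](2) P2=[6,3,2,0,1,5](2)
Move 5: P1 pit4 -> P1=[4,0,4,0,0,5](3) P2=[7,4,3,0,1,5](2)

Answer: 4 0 4 0 0 5 3 7 4 3 0 1 5 2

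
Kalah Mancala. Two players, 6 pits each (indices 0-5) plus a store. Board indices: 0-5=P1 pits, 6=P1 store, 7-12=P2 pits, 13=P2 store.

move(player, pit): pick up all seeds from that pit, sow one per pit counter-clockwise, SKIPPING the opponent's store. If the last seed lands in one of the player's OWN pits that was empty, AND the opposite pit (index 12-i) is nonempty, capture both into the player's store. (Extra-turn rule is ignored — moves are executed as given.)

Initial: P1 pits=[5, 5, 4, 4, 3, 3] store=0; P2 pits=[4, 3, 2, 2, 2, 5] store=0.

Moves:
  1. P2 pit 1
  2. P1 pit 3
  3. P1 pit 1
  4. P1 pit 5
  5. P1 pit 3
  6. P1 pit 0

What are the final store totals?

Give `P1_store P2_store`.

Answer: 10 0

Derivation:
Move 1: P2 pit1 -> P1=[5,5,4,4,3,3](0) P2=[4,0,3,3,3,5](0)
Move 2: P1 pit3 -> P1=[5,5,4,0,4,4](1) P2=[5,0,3,3,3,5](0)
Move 3: P1 pit1 -> P1=[5,0,5,1,5,5](2) P2=[5,0,3,3,3,5](0)
Move 4: P1 pit5 -> P1=[5,0,5,1,5,0](3) P2=[6,1,4,4,3,5](0)
Move 5: P1 pit3 -> P1=[5,0,5,0,6,0](3) P2=[6,1,4,4,3,5](0)
Move 6: P1 pit0 -> P1=[0,1,6,1,7,0](10) P2=[0,1,4,4,3,5](0)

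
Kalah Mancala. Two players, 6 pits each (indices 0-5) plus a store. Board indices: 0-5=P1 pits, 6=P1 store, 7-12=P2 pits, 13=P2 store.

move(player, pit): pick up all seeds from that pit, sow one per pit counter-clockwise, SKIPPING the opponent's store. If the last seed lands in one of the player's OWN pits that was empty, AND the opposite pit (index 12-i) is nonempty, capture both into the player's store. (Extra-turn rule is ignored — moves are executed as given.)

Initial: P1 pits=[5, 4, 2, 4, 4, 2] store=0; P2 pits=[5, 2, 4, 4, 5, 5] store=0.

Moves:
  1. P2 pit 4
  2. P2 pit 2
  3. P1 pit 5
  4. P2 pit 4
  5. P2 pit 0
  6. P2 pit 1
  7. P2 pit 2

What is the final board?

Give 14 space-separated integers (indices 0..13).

Answer: 6 5 3 4 4 0 1 0 0 0 8 3 9 3

Derivation:
Move 1: P2 pit4 -> P1=[6,5,3,4,4,2](0) P2=[5,2,4,4,0,6](1)
Move 2: P2 pit2 -> P1=[6,5,3,4,4,2](0) P2=[5,2,0,5,1,7](2)
Move 3: P1 pit5 -> P1=[6,5,3,4,4,0](1) P2=[6,2,0,5,1,7](2)
Move 4: P2 pit4 -> P1=[6,5,3,4,4,0](1) P2=[6,2,0,5,0,8](2)
Move 5: P2 pit0 -> P1=[6,5,3,4,4,0](1) P2=[0,3,1,6,1,9](3)
Move 6: P2 pit1 -> P1=[6,5,3,4,4,0](1) P2=[0,0,2,7,2,9](3)
Move 7: P2 pit2 -> P1=[6,5,3,4,4,0](1) P2=[0,0,0,8,3,9](3)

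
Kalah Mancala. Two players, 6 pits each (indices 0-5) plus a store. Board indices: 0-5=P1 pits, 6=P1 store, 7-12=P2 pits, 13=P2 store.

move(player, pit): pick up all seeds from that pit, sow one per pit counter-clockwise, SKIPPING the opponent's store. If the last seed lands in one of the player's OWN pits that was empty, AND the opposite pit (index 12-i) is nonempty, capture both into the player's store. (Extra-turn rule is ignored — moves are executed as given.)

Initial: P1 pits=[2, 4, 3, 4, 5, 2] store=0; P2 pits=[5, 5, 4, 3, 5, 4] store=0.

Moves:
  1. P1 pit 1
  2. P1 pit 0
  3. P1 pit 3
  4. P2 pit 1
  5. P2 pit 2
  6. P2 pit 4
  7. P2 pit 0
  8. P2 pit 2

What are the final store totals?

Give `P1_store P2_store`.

Move 1: P1 pit1 -> P1=[2,0,4,5,6,3](0) P2=[5,5,4,3,5,4](0)
Move 2: P1 pit0 -> P1=[0,1,5,5,6,3](0) P2=[5,5,4,3,5,4](0)
Move 3: P1 pit3 -> P1=[0,1,5,0,7,4](1) P2=[6,6,4,3,5,4](0)
Move 4: P2 pit1 -> P1=[1,1,5,0,7,4](1) P2=[6,0,5,4,6,5](1)
Move 5: P2 pit2 -> P1=[2,1,5,0,7,4](1) P2=[6,0,0,5,7,6](2)
Move 6: P2 pit4 -> P1=[3,2,6,1,8,4](1) P2=[6,0,0,5,0,7](3)
Move 7: P2 pit0 -> P1=[3,2,6,1,8,4](1) P2=[0,1,1,6,1,8](4)
Move 8: P2 pit2 -> P1=[3,2,6,1,8,4](1) P2=[0,1,0,7,1,8](4)

Answer: 1 4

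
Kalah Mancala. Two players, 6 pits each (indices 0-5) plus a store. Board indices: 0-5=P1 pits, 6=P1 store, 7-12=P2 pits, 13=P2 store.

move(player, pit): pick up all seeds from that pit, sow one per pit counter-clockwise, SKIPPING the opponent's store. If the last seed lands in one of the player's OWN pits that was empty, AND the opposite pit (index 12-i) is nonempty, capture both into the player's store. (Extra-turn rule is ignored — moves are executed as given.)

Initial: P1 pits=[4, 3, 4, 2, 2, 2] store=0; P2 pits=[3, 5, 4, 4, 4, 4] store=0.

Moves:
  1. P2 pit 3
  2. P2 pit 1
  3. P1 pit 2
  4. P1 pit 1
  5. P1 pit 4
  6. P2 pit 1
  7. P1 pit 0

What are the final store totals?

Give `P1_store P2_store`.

Move 1: P2 pit3 -> P1=[5,3,4,2,2,2](0) P2=[3,5,4,0,5,5](1)
Move 2: P2 pit1 -> P1=[5,3,4,2,2,2](0) P2=[3,0,5,1,6,6](2)
Move 3: P1 pit2 -> P1=[5,3,0,3,3,3](1) P2=[3,0,5,1,6,6](2)
Move 4: P1 pit1 -> P1=[5,0,1,4,4,3](1) P2=[3,0,5,1,6,6](2)
Move 5: P1 pit4 -> P1=[5,0,1,4,0,4](2) P2=[4,1,5,1,6,6](2)
Move 6: P2 pit1 -> P1=[5,0,1,4,0,4](2) P2=[4,0,6,1,6,6](2)
Move 7: P1 pit0 -> P1=[0,1,2,5,1,5](2) P2=[4,0,6,1,6,6](2)

Answer: 2 2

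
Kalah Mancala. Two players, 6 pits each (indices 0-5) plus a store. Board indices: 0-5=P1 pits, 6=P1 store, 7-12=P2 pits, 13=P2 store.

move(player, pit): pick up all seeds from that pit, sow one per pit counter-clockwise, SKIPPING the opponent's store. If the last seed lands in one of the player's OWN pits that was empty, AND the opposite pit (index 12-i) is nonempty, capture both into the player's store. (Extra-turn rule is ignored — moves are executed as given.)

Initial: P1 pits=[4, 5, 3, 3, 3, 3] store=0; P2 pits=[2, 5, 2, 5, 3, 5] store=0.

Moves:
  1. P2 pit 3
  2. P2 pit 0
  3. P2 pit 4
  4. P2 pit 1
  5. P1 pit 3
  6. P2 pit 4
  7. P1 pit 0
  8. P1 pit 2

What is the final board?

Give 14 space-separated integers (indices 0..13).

Move 1: P2 pit3 -> P1=[5,6,3,3,3,3](0) P2=[2,5,2,0,4,6](1)
Move 2: P2 pit0 -> P1=[5,6,3,3,3,3](0) P2=[0,6,3,0,4,6](1)
Move 3: P2 pit4 -> P1=[6,7,3,3,3,3](0) P2=[0,6,3,0,0,7](2)
Move 4: P2 pit1 -> P1=[7,7,3,3,3,3](0) P2=[0,0,4,1,1,8](3)
Move 5: P1 pit3 -> P1=[7,7,3,0,4,4](1) P2=[0,0,4,1,1,8](3)
Move 6: P2 pit4 -> P1=[7,7,3,0,4,4](1) P2=[0,0,4,1,0,9](3)
Move 7: P1 pit0 -> P1=[0,8,4,1,5,5](2) P2=[1,0,4,1,0,9](3)
Move 8: P1 pit2 -> P1=[0,8,0,2,6,6](3) P2=[1,0,4,1,0,9](3)

Answer: 0 8 0 2 6 6 3 1 0 4 1 0 9 3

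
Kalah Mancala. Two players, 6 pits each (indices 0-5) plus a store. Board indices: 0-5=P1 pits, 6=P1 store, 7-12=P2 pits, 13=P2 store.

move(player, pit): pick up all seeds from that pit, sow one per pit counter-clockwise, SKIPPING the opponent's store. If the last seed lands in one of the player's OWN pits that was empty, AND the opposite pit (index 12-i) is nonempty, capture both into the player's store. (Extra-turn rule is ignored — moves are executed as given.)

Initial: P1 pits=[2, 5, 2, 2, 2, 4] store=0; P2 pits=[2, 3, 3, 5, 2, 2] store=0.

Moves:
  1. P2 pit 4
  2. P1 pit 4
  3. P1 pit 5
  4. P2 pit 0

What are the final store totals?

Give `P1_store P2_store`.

Move 1: P2 pit4 -> P1=[2,5,2,2,2,4](0) P2=[2,3,3,5,0,3](1)
Move 2: P1 pit4 -> P1=[2,5,2,2,0,5](1) P2=[2,3,3,5,0,3](1)
Move 3: P1 pit5 -> P1=[2,5,2,2,0,0](2) P2=[3,4,4,6,0,3](1)
Move 4: P2 pit0 -> P1=[2,5,2,2,0,0](2) P2=[0,5,5,7,0,3](1)

Answer: 2 1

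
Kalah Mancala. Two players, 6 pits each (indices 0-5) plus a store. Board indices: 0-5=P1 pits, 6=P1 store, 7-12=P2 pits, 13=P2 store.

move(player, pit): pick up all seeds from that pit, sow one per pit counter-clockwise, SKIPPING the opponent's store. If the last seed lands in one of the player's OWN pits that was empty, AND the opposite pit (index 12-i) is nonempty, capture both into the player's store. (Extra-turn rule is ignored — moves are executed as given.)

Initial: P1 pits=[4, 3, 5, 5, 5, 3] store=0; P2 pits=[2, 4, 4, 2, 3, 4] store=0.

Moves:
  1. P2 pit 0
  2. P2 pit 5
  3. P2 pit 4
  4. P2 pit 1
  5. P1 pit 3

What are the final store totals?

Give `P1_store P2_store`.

Move 1: P2 pit0 -> P1=[4,3,5,5,5,3](0) P2=[0,5,5,2,3,4](0)
Move 2: P2 pit5 -> P1=[5,4,6,5,5,3](0) P2=[0,5,5,2,3,0](1)
Move 3: P2 pit4 -> P1=[6,4,6,5,5,3](0) P2=[0,5,5,2,0,1](2)
Move 4: P2 pit1 -> P1=[6,4,6,5,5,3](0) P2=[0,0,6,3,1,2](3)
Move 5: P1 pit3 -> P1=[6,4,6,0,6,4](1) P2=[1,1,6,3,1,2](3)

Answer: 1 3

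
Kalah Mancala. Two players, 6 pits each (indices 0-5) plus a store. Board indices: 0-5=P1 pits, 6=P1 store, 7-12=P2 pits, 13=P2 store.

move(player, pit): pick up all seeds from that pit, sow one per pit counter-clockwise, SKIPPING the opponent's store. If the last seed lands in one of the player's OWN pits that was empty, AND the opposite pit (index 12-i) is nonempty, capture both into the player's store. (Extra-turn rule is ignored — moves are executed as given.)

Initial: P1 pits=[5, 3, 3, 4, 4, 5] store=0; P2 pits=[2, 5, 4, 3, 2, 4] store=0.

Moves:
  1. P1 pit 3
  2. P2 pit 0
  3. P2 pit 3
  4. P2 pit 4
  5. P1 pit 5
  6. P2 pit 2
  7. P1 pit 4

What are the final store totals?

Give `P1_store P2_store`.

Move 1: P1 pit3 -> P1=[5,3,3,0,5,6](1) P2=[3,5,4,3,2,4](0)
Move 2: P2 pit0 -> P1=[5,3,3,0,5,6](1) P2=[0,6,5,4,2,4](0)
Move 3: P2 pit3 -> P1=[6,3,3,0,5,6](1) P2=[0,6,5,0,3,5](1)
Move 4: P2 pit4 -> P1=[7,3,3,0,5,6](1) P2=[0,6,5,0,0,6](2)
Move 5: P1 pit5 -> P1=[7,3,3,0,5,0](2) P2=[1,7,6,1,1,6](2)
Move 6: P2 pit2 -> P1=[8,4,3,0,5,0](2) P2=[1,7,0,2,2,7](3)
Move 7: P1 pit4 -> P1=[8,4,3,0,0,1](3) P2=[2,8,1,2,2,7](3)

Answer: 3 3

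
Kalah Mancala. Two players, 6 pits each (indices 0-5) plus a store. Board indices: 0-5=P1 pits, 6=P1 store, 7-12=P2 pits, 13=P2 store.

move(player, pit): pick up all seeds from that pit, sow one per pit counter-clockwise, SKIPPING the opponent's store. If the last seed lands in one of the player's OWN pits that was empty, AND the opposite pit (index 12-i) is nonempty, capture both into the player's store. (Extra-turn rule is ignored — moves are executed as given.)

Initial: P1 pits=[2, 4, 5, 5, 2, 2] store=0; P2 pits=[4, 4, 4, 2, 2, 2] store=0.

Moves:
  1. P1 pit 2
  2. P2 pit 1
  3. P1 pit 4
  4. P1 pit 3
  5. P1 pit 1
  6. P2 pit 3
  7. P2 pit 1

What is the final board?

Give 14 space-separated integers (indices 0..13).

Answer: 2 0 1 1 2 6 3 7 0 7 0 4 4 1

Derivation:
Move 1: P1 pit2 -> P1=[2,4,0,6,3,3](1) P2=[5,4,4,2,2,2](0)
Move 2: P2 pit1 -> P1=[2,4,0,6,3,3](1) P2=[5,0,5,3,3,3](0)
Move 3: P1 pit4 -> P1=[2,4,0,6,0,4](2) P2=[6,0,5,3,3,3](0)
Move 4: P1 pit3 -> P1=[2,4,0,0,1,5](3) P2=[7,1,6,3,3,3](0)
Move 5: P1 pit1 -> P1=[2,0,1,1,2,6](3) P2=[7,1,6,3,3,3](0)
Move 6: P2 pit3 -> P1=[2,0,1,1,2,6](3) P2=[7,1,6,0,4,4](1)
Move 7: P2 pit1 -> P1=[2,0,1,1,2,6](3) P2=[7,0,7,0,4,4](1)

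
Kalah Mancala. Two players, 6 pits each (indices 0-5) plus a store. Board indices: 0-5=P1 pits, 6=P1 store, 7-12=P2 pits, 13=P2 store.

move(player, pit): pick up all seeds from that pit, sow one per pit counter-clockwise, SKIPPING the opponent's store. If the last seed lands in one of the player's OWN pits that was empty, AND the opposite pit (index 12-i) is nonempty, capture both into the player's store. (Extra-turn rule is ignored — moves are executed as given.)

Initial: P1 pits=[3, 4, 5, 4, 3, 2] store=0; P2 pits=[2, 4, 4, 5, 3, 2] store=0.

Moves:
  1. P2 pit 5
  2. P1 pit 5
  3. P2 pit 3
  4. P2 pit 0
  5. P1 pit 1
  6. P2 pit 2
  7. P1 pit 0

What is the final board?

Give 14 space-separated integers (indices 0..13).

Move 1: P2 pit5 -> P1=[4,4,5,4,3,2](0) P2=[2,4,4,5,3,0](1)
Move 2: P1 pit5 -> P1=[4,4,5,4,3,0](1) P2=[3,4,4,5,3,0](1)
Move 3: P2 pit3 -> P1=[5,5,5,4,3,0](1) P2=[3,4,4,0,4,1](2)
Move 4: P2 pit0 -> P1=[5,5,0,4,3,0](1) P2=[0,5,5,0,4,1](8)
Move 5: P1 pit1 -> P1=[5,0,1,5,4,1](2) P2=[0,5,5,0,4,1](8)
Move 6: P2 pit2 -> P1=[6,0,1,5,4,1](2) P2=[0,5,0,1,5,2](9)
Move 7: P1 pit0 -> P1=[0,1,2,6,5,2](3) P2=[0,5,0,1,5,2](9)

Answer: 0 1 2 6 5 2 3 0 5 0 1 5 2 9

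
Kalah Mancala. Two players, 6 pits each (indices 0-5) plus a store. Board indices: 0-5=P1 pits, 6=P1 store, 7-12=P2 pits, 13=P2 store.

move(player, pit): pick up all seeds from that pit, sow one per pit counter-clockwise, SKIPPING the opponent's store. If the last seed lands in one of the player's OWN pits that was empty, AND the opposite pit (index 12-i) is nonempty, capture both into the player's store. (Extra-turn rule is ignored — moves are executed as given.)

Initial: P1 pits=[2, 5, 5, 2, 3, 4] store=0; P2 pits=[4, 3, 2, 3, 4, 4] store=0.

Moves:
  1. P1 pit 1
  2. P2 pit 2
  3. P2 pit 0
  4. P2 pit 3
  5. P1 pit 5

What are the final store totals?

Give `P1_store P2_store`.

Answer: 2 1

Derivation:
Move 1: P1 pit1 -> P1=[2,0,6,3,4,5](1) P2=[4,3,2,3,4,4](0)
Move 2: P2 pit2 -> P1=[2,0,6,3,4,5](1) P2=[4,3,0,4,5,4](0)
Move 3: P2 pit0 -> P1=[2,0,6,3,4,5](1) P2=[0,4,1,5,6,4](0)
Move 4: P2 pit3 -> P1=[3,1,6,3,4,5](1) P2=[0,4,1,0,7,5](1)
Move 5: P1 pit5 -> P1=[3,1,6,3,4,0](2) P2=[1,5,2,1,7,5](1)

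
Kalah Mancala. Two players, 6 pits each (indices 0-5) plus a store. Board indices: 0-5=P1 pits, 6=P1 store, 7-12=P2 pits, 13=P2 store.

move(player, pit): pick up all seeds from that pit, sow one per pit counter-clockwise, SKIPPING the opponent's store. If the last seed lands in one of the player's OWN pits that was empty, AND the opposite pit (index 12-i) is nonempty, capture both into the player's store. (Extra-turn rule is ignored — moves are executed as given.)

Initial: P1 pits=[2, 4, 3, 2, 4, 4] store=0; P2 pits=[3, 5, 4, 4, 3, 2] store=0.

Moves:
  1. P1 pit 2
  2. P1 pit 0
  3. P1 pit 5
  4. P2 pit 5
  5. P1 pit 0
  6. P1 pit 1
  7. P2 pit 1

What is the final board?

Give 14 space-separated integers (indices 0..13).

Move 1: P1 pit2 -> P1=[2,4,0,3,5,5](0) P2=[3,5,4,4,3,2](0)
Move 2: P1 pit0 -> P1=[0,5,0,3,5,5](5) P2=[3,5,4,0,3,2](0)
Move 3: P1 pit5 -> P1=[0,5,0,3,5,0](6) P2=[4,6,5,1,3,2](0)
Move 4: P2 pit5 -> P1=[1,5,0,3,5,0](6) P2=[4,6,5,1,3,0](1)
Move 5: P1 pit0 -> P1=[0,6,0,3,5,0](6) P2=[4,6,5,1,3,0](1)
Move 6: P1 pit1 -> P1=[0,0,1,4,6,1](7) P2=[5,6,5,1,3,0](1)
Move 7: P2 pit1 -> P1=[1,0,1,4,6,1](7) P2=[5,0,6,2,4,1](2)

Answer: 1 0 1 4 6 1 7 5 0 6 2 4 1 2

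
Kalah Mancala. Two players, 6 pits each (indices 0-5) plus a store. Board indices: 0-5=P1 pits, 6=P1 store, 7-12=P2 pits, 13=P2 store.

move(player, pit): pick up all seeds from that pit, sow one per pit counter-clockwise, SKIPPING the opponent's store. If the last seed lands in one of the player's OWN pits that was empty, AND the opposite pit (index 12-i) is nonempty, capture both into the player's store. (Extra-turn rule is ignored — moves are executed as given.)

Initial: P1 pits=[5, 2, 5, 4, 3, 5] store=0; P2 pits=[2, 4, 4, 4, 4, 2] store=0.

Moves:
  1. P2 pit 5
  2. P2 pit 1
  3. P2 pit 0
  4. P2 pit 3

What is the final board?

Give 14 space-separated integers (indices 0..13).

Move 1: P2 pit5 -> P1=[6,2,5,4,3,5](0) P2=[2,4,4,4,4,0](1)
Move 2: P2 pit1 -> P1=[0,2,5,4,3,5](0) P2=[2,0,5,5,5,0](8)
Move 3: P2 pit0 -> P1=[0,2,5,4,3,5](0) P2=[0,1,6,5,5,0](8)
Move 4: P2 pit3 -> P1=[1,3,5,4,3,5](0) P2=[0,1,6,0,6,1](9)

Answer: 1 3 5 4 3 5 0 0 1 6 0 6 1 9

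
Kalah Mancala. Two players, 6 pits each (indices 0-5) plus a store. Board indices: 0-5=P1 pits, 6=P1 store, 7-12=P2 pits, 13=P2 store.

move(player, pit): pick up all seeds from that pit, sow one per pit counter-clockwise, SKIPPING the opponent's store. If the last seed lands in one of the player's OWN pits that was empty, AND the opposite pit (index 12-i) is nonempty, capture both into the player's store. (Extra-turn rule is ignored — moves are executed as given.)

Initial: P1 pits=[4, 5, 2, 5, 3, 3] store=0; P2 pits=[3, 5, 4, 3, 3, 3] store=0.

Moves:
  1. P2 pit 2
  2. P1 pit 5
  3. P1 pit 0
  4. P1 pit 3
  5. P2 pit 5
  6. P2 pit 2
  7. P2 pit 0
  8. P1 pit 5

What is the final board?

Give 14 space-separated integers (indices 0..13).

Answer: 0 7 4 0 5 0 3 0 8 1 6 5 0 4

Derivation:
Move 1: P2 pit2 -> P1=[4,5,2,5,3,3](0) P2=[3,5,0,4,4,4](1)
Move 2: P1 pit5 -> P1=[4,5,2,5,3,0](1) P2=[4,6,0,4,4,4](1)
Move 3: P1 pit0 -> P1=[0,6,3,6,4,0](1) P2=[4,6,0,4,4,4](1)
Move 4: P1 pit3 -> P1=[0,6,3,0,5,1](2) P2=[5,7,1,4,4,4](1)
Move 5: P2 pit5 -> P1=[1,7,4,0,5,1](2) P2=[5,7,1,4,4,0](2)
Move 6: P2 pit2 -> P1=[1,7,4,0,5,1](2) P2=[5,7,0,5,4,0](2)
Move 7: P2 pit0 -> P1=[0,7,4,0,5,1](2) P2=[0,8,1,6,5,0](4)
Move 8: P1 pit5 -> P1=[0,7,4,0,5,0](3) P2=[0,8,1,6,5,0](4)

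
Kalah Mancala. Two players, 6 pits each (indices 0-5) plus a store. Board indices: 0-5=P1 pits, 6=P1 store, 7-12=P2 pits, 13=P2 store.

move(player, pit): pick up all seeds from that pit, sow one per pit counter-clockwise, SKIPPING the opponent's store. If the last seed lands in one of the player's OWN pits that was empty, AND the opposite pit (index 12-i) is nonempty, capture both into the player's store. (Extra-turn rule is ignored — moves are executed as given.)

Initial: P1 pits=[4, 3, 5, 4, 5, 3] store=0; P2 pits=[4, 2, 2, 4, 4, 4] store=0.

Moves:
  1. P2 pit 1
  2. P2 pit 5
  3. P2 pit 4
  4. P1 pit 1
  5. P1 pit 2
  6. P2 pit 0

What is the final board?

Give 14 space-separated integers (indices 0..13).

Move 1: P2 pit1 -> P1=[4,3,5,4,5,3](0) P2=[4,0,3,5,4,4](0)
Move 2: P2 pit5 -> P1=[5,4,6,4,5,3](0) P2=[4,0,3,5,4,0](1)
Move 3: P2 pit4 -> P1=[6,5,6,4,5,3](0) P2=[4,0,3,5,0,1](2)
Move 4: P1 pit1 -> P1=[6,0,7,5,6,4](1) P2=[4,0,3,5,0,1](2)
Move 5: P1 pit2 -> P1=[6,0,0,6,7,5](2) P2=[5,1,4,5,0,1](2)
Move 6: P2 pit0 -> P1=[6,0,0,6,7,5](2) P2=[0,2,5,6,1,2](2)

Answer: 6 0 0 6 7 5 2 0 2 5 6 1 2 2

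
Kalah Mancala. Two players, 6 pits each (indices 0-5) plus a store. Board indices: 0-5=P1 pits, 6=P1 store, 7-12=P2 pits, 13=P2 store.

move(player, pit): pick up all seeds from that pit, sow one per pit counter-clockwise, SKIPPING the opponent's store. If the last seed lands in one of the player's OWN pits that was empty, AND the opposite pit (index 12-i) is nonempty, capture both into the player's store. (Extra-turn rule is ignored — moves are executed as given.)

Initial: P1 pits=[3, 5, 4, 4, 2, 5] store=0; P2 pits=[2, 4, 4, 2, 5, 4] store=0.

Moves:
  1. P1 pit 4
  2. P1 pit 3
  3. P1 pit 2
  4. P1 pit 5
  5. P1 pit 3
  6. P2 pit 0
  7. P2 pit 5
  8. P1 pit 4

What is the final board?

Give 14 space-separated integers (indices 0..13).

Answer: 5 6 1 1 0 1 5 1 6 6 4 7 0 1

Derivation:
Move 1: P1 pit4 -> P1=[3,5,4,4,0,6](1) P2=[2,4,4,2,5,4](0)
Move 2: P1 pit3 -> P1=[3,5,4,0,1,7](2) P2=[3,4,4,2,5,4](0)
Move 3: P1 pit2 -> P1=[3,5,0,1,2,8](3) P2=[3,4,4,2,5,4](0)
Move 4: P1 pit5 -> P1=[4,5,0,1,2,0](4) P2=[4,5,5,3,6,5](0)
Move 5: P1 pit3 -> P1=[4,5,0,0,3,0](4) P2=[4,5,5,3,6,5](0)
Move 6: P2 pit0 -> P1=[4,5,0,0,3,0](4) P2=[0,6,6,4,7,5](0)
Move 7: P2 pit5 -> P1=[5,6,1,1,3,0](4) P2=[0,6,6,4,7,0](1)
Move 8: P1 pit4 -> P1=[5,6,1,1,0,1](5) P2=[1,6,6,4,7,0](1)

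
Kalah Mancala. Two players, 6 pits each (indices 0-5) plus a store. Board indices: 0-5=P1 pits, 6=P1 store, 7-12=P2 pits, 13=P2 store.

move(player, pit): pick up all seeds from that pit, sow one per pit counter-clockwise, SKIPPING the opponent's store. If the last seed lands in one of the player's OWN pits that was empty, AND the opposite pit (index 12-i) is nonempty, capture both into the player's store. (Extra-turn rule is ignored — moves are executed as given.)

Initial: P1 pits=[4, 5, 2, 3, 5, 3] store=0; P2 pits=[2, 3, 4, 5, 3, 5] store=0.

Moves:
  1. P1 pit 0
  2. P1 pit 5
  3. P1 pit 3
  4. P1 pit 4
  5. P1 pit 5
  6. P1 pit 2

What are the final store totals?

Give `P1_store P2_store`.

Answer: 11 0

Derivation:
Move 1: P1 pit0 -> P1=[0,6,3,4,6,3](0) P2=[2,3,4,5,3,5](0)
Move 2: P1 pit5 -> P1=[0,6,3,4,6,0](1) P2=[3,4,4,5,3,5](0)
Move 3: P1 pit3 -> P1=[0,6,3,0,7,1](2) P2=[4,4,4,5,3,5](0)
Move 4: P1 pit4 -> P1=[0,6,3,0,0,2](3) P2=[5,5,5,6,4,5](0)
Move 5: P1 pit5 -> P1=[0,6,3,0,0,0](4) P2=[6,5,5,6,4,5](0)
Move 6: P1 pit2 -> P1=[0,6,0,1,1,0](11) P2=[0,5,5,6,4,5](0)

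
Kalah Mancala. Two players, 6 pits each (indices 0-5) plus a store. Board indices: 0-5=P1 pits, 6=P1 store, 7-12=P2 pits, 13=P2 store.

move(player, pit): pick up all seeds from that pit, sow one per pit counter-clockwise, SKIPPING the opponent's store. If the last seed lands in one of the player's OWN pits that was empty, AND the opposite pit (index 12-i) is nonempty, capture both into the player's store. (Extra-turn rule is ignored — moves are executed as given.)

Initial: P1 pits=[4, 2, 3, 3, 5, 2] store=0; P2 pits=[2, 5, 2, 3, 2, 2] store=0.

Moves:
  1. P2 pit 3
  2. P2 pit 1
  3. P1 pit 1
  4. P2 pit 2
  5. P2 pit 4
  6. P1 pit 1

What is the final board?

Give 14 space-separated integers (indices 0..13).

Answer: 5 0 6 4 5 2 0 2 0 0 2 0 6 3

Derivation:
Move 1: P2 pit3 -> P1=[4,2,3,3,5,2](0) P2=[2,5,2,0,3,3](1)
Move 2: P2 pit1 -> P1=[4,2,3,3,5,2](0) P2=[2,0,3,1,4,4](2)
Move 3: P1 pit1 -> P1=[4,0,4,4,5,2](0) P2=[2,0,3,1,4,4](2)
Move 4: P2 pit2 -> P1=[4,0,4,4,5,2](0) P2=[2,0,0,2,5,5](2)
Move 5: P2 pit4 -> P1=[5,1,5,4,5,2](0) P2=[2,0,0,2,0,6](3)
Move 6: P1 pit1 -> P1=[5,0,6,4,5,2](0) P2=[2,0,0,2,0,6](3)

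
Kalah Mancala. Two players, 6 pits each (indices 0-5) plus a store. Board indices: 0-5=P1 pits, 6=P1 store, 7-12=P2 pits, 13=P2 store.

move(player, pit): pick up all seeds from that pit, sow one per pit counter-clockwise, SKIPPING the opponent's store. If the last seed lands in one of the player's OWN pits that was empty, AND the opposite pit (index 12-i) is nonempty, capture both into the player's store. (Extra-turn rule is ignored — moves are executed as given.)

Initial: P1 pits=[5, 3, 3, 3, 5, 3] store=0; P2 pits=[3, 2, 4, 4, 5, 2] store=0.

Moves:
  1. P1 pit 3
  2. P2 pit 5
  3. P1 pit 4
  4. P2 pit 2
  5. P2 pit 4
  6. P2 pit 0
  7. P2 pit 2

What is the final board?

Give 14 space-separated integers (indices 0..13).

Move 1: P1 pit3 -> P1=[5,3,3,0,6,4](1) P2=[3,2,4,4,5,2](0)
Move 2: P2 pit5 -> P1=[6,3,3,0,6,4](1) P2=[3,2,4,4,5,0](1)
Move 3: P1 pit4 -> P1=[6,3,3,0,0,5](2) P2=[4,3,5,5,5,0](1)
Move 4: P2 pit2 -> P1=[7,3,3,0,0,5](2) P2=[4,3,0,6,6,1](2)
Move 5: P2 pit4 -> P1=[8,4,4,1,0,5](2) P2=[4,3,0,6,0,2](3)
Move 6: P2 pit0 -> P1=[8,0,4,1,0,5](2) P2=[0,4,1,7,0,2](8)
Move 7: P2 pit2 -> P1=[8,0,4,1,0,5](2) P2=[0,4,0,8,0,2](8)

Answer: 8 0 4 1 0 5 2 0 4 0 8 0 2 8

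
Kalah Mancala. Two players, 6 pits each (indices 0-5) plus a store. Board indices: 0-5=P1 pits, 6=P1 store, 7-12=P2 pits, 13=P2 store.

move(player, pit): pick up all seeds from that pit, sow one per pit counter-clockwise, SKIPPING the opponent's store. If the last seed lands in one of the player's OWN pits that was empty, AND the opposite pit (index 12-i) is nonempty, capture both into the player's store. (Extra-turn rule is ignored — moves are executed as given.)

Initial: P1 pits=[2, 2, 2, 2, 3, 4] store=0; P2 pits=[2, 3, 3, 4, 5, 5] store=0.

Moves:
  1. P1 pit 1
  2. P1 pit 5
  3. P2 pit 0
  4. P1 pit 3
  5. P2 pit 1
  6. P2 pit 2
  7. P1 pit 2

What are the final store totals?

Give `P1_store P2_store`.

Answer: 2 2

Derivation:
Move 1: P1 pit1 -> P1=[2,0,3,3,3,4](0) P2=[2,3,3,4,5,5](0)
Move 2: P1 pit5 -> P1=[2,0,3,3,3,0](1) P2=[3,4,4,4,5,5](0)
Move 3: P2 pit0 -> P1=[2,0,3,3,3,0](1) P2=[0,5,5,5,5,5](0)
Move 4: P1 pit3 -> P1=[2,0,3,0,4,1](2) P2=[0,5,5,5,5,5](0)
Move 5: P2 pit1 -> P1=[2,0,3,0,4,1](2) P2=[0,0,6,6,6,6](1)
Move 6: P2 pit2 -> P1=[3,1,3,0,4,1](2) P2=[0,0,0,7,7,7](2)
Move 7: P1 pit2 -> P1=[3,1,0,1,5,2](2) P2=[0,0,0,7,7,7](2)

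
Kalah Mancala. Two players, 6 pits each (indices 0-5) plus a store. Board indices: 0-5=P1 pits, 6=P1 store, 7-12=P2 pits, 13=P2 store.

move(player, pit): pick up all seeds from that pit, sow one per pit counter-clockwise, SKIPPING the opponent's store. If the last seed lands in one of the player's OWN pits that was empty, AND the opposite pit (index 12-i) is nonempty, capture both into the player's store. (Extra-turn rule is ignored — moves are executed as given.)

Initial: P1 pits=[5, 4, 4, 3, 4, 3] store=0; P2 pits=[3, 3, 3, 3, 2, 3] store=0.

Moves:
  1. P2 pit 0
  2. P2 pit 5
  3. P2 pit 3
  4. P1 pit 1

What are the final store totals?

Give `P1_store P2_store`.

Answer: 1 2

Derivation:
Move 1: P2 pit0 -> P1=[5,4,4,3,4,3](0) P2=[0,4,4,4,2,3](0)
Move 2: P2 pit5 -> P1=[6,5,4,3,4,3](0) P2=[0,4,4,4,2,0](1)
Move 3: P2 pit3 -> P1=[7,5,4,3,4,3](0) P2=[0,4,4,0,3,1](2)
Move 4: P1 pit1 -> P1=[7,0,5,4,5,4](1) P2=[0,4,4,0,3,1](2)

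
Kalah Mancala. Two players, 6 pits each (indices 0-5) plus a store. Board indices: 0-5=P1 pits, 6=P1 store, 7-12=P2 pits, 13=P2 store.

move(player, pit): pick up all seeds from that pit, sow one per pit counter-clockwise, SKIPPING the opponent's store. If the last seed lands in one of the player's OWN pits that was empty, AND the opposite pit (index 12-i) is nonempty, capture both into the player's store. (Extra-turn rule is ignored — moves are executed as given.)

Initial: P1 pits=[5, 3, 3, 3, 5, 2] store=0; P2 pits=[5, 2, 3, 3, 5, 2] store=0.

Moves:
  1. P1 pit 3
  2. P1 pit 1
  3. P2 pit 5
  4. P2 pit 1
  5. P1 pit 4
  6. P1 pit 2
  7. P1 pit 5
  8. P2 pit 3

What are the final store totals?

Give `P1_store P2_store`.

Answer: 4 2

Derivation:
Move 1: P1 pit3 -> P1=[5,3,3,0,6,3](1) P2=[5,2,3,3,5,2](0)
Move 2: P1 pit1 -> P1=[5,0,4,1,7,3](1) P2=[5,2,3,3,5,2](0)
Move 3: P2 pit5 -> P1=[6,0,4,1,7,3](1) P2=[5,2,3,3,5,0](1)
Move 4: P2 pit1 -> P1=[6,0,4,1,7,3](1) P2=[5,0,4,4,5,0](1)
Move 5: P1 pit4 -> P1=[6,0,4,1,0,4](2) P2=[6,1,5,5,6,0](1)
Move 6: P1 pit2 -> P1=[6,0,0,2,1,5](3) P2=[6,1,5,5,6,0](1)
Move 7: P1 pit5 -> P1=[6,0,0,2,1,0](4) P2=[7,2,6,6,6,0](1)
Move 8: P2 pit3 -> P1=[7,1,1,2,1,0](4) P2=[7,2,6,0,7,1](2)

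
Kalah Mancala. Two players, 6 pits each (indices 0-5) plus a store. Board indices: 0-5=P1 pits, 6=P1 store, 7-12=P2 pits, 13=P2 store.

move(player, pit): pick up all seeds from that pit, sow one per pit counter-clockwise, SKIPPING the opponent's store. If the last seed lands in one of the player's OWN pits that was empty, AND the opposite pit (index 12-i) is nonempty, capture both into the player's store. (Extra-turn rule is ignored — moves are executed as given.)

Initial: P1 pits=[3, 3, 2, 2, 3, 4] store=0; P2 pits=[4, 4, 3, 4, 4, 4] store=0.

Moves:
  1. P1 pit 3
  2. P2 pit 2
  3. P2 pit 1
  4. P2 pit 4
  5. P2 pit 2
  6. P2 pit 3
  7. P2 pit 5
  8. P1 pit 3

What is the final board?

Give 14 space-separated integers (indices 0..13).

Answer: 6 6 5 0 6 7 1 5 0 0 0 1 0 3

Derivation:
Move 1: P1 pit3 -> P1=[3,3,2,0,4,5](0) P2=[4,4,3,4,4,4](0)
Move 2: P2 pit2 -> P1=[3,3,2,0,4,5](0) P2=[4,4,0,5,5,5](0)
Move 3: P2 pit1 -> P1=[3,3,2,0,4,5](0) P2=[4,0,1,6,6,6](0)
Move 4: P2 pit4 -> P1=[4,4,3,1,4,5](0) P2=[4,0,1,6,0,7](1)
Move 5: P2 pit2 -> P1=[4,4,3,1,4,5](0) P2=[4,0,0,7,0,7](1)
Move 6: P2 pit3 -> P1=[5,5,4,2,4,5](0) P2=[4,0,0,0,1,8](2)
Move 7: P2 pit5 -> P1=[6,6,5,3,5,6](0) P2=[5,0,0,0,1,0](3)
Move 8: P1 pit3 -> P1=[6,6,5,0,6,7](1) P2=[5,0,0,0,1,0](3)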